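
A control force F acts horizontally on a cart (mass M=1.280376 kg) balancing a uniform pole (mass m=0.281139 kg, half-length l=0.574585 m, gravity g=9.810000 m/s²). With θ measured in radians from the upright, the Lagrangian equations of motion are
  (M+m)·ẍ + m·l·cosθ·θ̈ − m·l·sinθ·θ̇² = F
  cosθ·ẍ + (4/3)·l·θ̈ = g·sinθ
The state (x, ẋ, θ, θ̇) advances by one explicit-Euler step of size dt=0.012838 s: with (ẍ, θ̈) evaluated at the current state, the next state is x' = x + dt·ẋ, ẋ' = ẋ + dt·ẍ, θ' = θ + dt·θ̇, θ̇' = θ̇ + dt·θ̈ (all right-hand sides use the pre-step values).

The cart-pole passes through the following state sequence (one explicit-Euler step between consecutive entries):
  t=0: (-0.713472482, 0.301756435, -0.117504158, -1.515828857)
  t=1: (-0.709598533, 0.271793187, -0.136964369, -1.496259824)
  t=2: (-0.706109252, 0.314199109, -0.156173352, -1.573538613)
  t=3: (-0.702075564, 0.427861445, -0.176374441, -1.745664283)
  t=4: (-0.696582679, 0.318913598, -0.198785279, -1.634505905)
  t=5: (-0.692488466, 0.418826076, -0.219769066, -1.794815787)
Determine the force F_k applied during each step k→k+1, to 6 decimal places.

step 0→1:
  ẍ = (ẋ'−ẋ)/dt = (0.271793187−0.301756435)/0.012838 = -2.333950
  θ̈ = (θ̇'−θ̇)/dt = (-1.496259824−-1.515828857)/0.012838 = 1.524305
  sinθ=-0.117234, cosθ=0.993104
  F = (M+m)·ẍ + m·l·cosθ·θ̈ − m·l·sinθ·θ̇² = -3.644498 + 0.244536 − -0.043514 = -3.356448
step 1→2:
  ẍ = (ẋ'−ẋ)/dt = (0.314199109−0.271793187)/0.012838 = 3.303156
  θ̈ = (θ̇'−θ̇)/dt = (-1.573538613−-1.496259824)/0.012838 = -6.019535
  sinθ=-0.136537, cosθ=0.990635
  F = (M+m)·ẍ + m·l·cosθ·θ̈ − m·l·sinθ·θ̇² = 5.157928 + -0.963279 − -0.049379 = 4.244028
step 2→3:
  ẍ = (ẋ'−ẋ)/dt = (0.427861445−0.314199109)/0.012838 = 8.853586
  θ̈ = (θ̇'−θ̇)/dt = (-1.745664283−-1.573538613)/0.012838 = -13.407514
  sinθ=-0.155539, cosθ=0.987830
  F = (M+m)·ẍ + m·l·cosθ·θ̈ − m·l·sinθ·θ̇² = 13.825007 + -2.139468 − -0.062211 = 11.747751
step 3→4:
  ẍ = (ẋ'−ẋ)/dt = (0.318913598−0.427861445)/0.012838 = -8.486357
  θ̈ = (θ̇'−θ̇)/dt = (-1.634505905−-1.745664283)/0.012838 = 8.658543
  sinθ=-0.175461, cosθ=0.984486
  F = (M+m)·ẍ + m·l·cosθ·θ̈ − m·l·sinθ·θ̇² = -13.251573 + 1.376987 − -0.086373 = -11.788213
step 4→5:
  ẍ = (ẋ'−ẋ)/dt = (0.418826076−0.318913598)/0.012838 = 7.782558
  θ̈ = (θ̇'−θ̇)/dt = (-1.794815787−-1.634505905)/0.012838 = -12.487138
  sinθ=-0.197479, cosθ=0.980307
  F = (M+m)·ẍ + m·l·cosθ·θ̈ − m·l·sinθ·θ̇² = 12.152581 + -1.977427 − -0.085225 = 10.260379

F_0 = -3.356448 N
F_1 = 4.244028 N
F_2 = 11.747751 N
F_3 = -11.788213 N
F_4 = 10.260379 N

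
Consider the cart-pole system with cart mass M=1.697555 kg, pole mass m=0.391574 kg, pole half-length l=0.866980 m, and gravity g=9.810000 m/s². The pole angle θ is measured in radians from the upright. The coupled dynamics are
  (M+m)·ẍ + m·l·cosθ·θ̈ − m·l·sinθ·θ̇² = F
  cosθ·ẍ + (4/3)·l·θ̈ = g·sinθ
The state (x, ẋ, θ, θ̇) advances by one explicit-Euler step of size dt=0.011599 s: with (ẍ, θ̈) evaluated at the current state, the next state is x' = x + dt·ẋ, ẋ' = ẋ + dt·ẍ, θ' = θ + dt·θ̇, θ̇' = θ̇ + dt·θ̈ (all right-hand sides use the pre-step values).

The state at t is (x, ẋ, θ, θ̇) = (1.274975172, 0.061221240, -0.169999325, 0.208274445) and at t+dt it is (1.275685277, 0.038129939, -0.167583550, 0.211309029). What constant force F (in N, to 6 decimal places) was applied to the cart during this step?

F = -4.069011 N

ẍ = (ẋ'−ẋ)/dt = (0.038129939−0.061221240)/0.011599 = -1.990801
θ̈ = (θ̇'−θ̇)/dt = (0.211309029−0.208274445)/0.011599 = 0.261625
sinθ=-0.169182, cosθ=0.985585
F = (M+m)·ẍ + m·l·cosθ·θ̈ − m·l·sinθ·θ̇² = -4.159040 + 0.087538 − -0.002491 = -4.069011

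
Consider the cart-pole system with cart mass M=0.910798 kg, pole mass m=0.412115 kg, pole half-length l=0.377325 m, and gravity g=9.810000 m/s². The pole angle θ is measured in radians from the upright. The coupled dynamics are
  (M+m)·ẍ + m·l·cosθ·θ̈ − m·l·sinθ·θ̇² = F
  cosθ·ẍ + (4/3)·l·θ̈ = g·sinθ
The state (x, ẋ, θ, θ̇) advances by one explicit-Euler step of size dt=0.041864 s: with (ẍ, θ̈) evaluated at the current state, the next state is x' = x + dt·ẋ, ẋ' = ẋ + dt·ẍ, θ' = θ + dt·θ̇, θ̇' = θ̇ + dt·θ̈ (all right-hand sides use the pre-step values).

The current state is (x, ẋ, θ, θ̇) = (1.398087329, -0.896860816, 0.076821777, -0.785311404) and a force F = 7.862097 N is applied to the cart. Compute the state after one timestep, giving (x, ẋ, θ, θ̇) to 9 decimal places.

sinθ=0.076746238, cosθ=0.997050658
temp = (F + m·l·θ̇²·sinθ)/(M+m) = (7.862097 + 0.007359951)/1.322913 = 5.948582371
θ̈ = (g·sinθ − cosθ·temp)/(l·(4/3 − m·cos²θ/(M+m))) = -13.406311615
ẍ = temp − m·l·θ̈·cosθ/(M+m) = 7.519774349
Euler: x'=1.398087329+0.041864·-0.896860816=1.360541148, ẋ'=-0.896860816+0.041864·7.519774349=-0.582052983
       θ'=0.076821777+0.041864·-0.785311404=0.043945500, θ̇'=-0.785311404+0.041864·-13.406311615=-1.346553233

(1.360541148, -0.582052983, 0.043945500, -1.346553233)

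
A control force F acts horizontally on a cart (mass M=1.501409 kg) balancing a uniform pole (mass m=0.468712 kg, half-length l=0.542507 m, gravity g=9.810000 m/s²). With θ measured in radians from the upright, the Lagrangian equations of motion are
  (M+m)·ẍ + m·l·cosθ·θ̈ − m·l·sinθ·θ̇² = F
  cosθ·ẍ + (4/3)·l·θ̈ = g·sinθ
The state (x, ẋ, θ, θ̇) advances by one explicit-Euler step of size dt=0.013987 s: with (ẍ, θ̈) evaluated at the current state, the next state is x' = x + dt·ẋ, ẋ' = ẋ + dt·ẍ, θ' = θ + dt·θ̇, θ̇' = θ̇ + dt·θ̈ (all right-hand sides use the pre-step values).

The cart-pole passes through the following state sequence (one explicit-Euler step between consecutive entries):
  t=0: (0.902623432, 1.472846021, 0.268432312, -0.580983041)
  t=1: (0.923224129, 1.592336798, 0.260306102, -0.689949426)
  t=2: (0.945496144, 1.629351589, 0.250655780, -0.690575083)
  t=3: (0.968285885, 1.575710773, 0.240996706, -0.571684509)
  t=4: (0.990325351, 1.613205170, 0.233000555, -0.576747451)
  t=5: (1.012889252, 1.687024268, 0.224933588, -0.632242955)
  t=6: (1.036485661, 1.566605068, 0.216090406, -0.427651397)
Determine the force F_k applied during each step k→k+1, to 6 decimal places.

F_0 = 14.897923 N
F_1 = 5.171526 N
F_2 = -5.491735 N
F_3 = 5.172008 N
F_4 = 9.396535 N
F_5 = -13.358445 N

step 0→1:
  ẍ = (ẋ'−ẋ)/dt = (1.592336798−1.472846021)/0.013987 = 8.542988
  θ̈ = (θ̇'−θ̇)/dt = (-0.689949426−-0.580983041)/0.013987 = -7.790547
  sinθ=0.265220, cosθ=0.964188
  F = (M+m)·ẍ + m·l·cosθ·θ̈ − m·l·sinθ·θ̇² = 16.830721 + -1.910034 − 0.022764 = 14.897923
step 1→2:
  ẍ = (ẋ'−ẋ)/dt = (1.629351589−1.592336798)/0.013987 = 2.646371
  θ̈ = (θ̇'−θ̇)/dt = (-0.690575083−-0.689949426)/0.013987 = -0.044731
  sinθ=0.257376, cosθ=0.966311
  F = (M+m)·ẍ + m·l·cosθ·θ̈ − m·l·sinθ·θ̇² = 5.213671 + -0.010991 − 0.031154 = 5.171526
step 2→3:
  ẍ = (ẋ'−ẋ)/dt = (1.575710773−1.629351589)/0.013987 = -3.835048
  θ̈ = (θ̇'−θ̇)/dt = (-0.571684509−-0.690575083)/0.013987 = 8.500077
  sinθ=0.248039, cosθ=0.968750
  F = (M+m)·ẍ + m·l·cosθ·θ̈ − m·l·sinθ·θ̇² = -7.555509 + 2.093852 − 0.030078 = -5.491735
step 3→4:
  ẍ = (ẋ'−ẋ)/dt = (1.613205170−1.575710773)/0.013987 = 2.680660
  θ̈ = (θ̇'−θ̇)/dt = (-0.576747451−-0.571684509)/0.013987 = -0.361975
  sinθ=0.238671, cosθ=0.971101
  F = (M+m)·ẍ + m·l·cosθ·θ̈ − m·l·sinθ·θ̇² = 5.281225 + -0.089383 − 0.019835 = 5.172008
step 4→5:
  ẍ = (ẋ'−ẋ)/dt = (1.687024268−1.613205170)/0.013987 = 5.277693
  θ̈ = (θ̇'−θ̇)/dt = (-0.632242955−-0.576747451)/0.013987 = -3.967649
  sinθ=0.230898, cosθ=0.972978
  F = (M+m)·ẍ + m·l·cosθ·θ̈ − m·l·sinθ·θ̇² = 10.397695 + -0.981630 − 0.019530 = 9.396535
step 5→6:
  ẍ = (ẋ'−ẋ)/dt = (1.566605068−1.687024268)/0.013987 = -8.609366
  θ̈ = (θ̇'−θ̇)/dt = (-0.427651397−-0.632242955)/0.013987 = 14.627265
  sinθ=0.223042, cosθ=0.974809
  F = (M+m)·ẍ + m·l·cosθ·θ̈ − m·l·sinθ·θ̇² = -16.961492 + 3.625718 − 0.022671 = -13.358445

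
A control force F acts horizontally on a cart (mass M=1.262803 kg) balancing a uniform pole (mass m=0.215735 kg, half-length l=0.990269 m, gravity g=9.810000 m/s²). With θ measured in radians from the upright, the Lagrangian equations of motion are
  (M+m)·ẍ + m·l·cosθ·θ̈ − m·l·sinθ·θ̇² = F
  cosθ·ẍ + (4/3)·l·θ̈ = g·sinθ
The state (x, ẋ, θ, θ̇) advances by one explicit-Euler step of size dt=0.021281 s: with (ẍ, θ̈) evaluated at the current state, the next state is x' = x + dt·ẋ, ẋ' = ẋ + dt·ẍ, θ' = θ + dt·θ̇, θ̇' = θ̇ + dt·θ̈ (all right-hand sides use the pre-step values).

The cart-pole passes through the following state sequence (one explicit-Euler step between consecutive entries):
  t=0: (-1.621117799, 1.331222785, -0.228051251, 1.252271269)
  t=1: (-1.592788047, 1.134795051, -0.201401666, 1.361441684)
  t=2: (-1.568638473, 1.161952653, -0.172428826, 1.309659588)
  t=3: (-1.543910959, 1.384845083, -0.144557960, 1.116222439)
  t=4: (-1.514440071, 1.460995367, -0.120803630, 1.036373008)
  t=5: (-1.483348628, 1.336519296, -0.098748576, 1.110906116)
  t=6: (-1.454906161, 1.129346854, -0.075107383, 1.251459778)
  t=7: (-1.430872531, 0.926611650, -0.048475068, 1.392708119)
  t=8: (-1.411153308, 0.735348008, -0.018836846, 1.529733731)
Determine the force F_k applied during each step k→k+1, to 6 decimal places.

step 0→1:
  ẍ = (ẋ'−ẋ)/dt = (1.134795051−1.331222785)/0.021281 = -9.230193
  θ̈ = (θ̇'−θ̇)/dt = (1.361441684−1.252271269)/0.021281 = 5.129948
  sinθ=-0.226080, cosθ=0.974109
  F = (M+m)·ẍ + m·l·cosθ·θ̈ − m·l·sinθ·θ̇² = -13.647191 + 1.067565 − -0.075741 = -12.503885
step 1→2:
  ẍ = (ẋ'−ẋ)/dt = (1.161952653−1.134795051)/0.021281 = 1.276143
  θ̈ = (θ̇'−θ̇)/dt = (1.309659588−1.361441684)/0.021281 = -2.433255
  sinθ=-0.200043, cosθ=0.979787
  F = (M+m)·ẍ + m·l·cosθ·θ̈ − m·l·sinθ·θ̇² = 1.886826 + -0.509323 − -0.079213 = 1.456716
step 2→3:
  ẍ = (ẋ'−ẋ)/dt = (1.384845083−1.161952653)/0.021281 = 10.473776
  θ̈ = (θ̇'−θ̇)/dt = (1.116222439−1.309659588)/0.021281 = -9.089664
  sinθ=-0.171576, cosθ=0.985171
  F = (M+m)·ẍ + m·l·cosθ·θ̈ − m·l·sinθ·θ̇² = 15.485876 + -1.913080 − -0.062870 = 13.635666
step 3→4:
  ẍ = (ẋ'−ẋ)/dt = (1.460995367−1.384845083)/0.021281 = 3.578323
  θ̈ = (θ̇'−θ̇)/dt = (1.036373008−1.116222439)/0.021281 = -3.752147
  sinθ=-0.144055, cosθ=0.989570
  F = (M+m)·ẍ + m·l·cosθ·θ̈ − m·l·sinθ·θ̇² = 5.290686 + -0.793232 − -0.038345 = 4.535799
step 4→5:
  ẍ = (ẋ'−ẋ)/dt = (1.336519296−1.460995367)/0.021281 = -5.849165
  θ̈ = (θ̇'−θ̇)/dt = (1.110906116−1.036373008)/0.021281 = 3.502331
  sinθ=-0.120510, cosθ=0.992712
  F = (M+m)·ẍ + m·l·cosθ·θ̈ − m·l·sinθ·θ̇² = -8.648212 + 0.742770 − -0.027652 = -7.877790
step 5→6:
  ẍ = (ẋ'−ẋ)/dt = (1.129346854−1.336519296)/0.021281 = -9.735090
  θ̈ = (θ̇'−θ̇)/dt = (1.251459778−1.110906116)/0.021281 = 6.604655
  sinθ=-0.098588, cosθ=0.995128
  F = (M+m)·ẍ + m·l·cosθ·θ̈ − m·l·sinθ·θ̇² = -14.393700 + 1.404116 − -0.025993 = -12.963591
step 6→7:
  ẍ = (ẋ'−ẋ)/dt = (0.926611650−1.129346854)/0.021281 = -9.526583
  θ̈ = (θ̇'−θ̇)/dt = (1.392708119−1.251459778)/0.021281 = 6.637298
  sinθ=-0.075037, cosθ=0.997181
  F = (M+m)·ẍ + m·l·cosθ·θ̈ − m·l·sinθ·θ̇² = -14.085414 + 1.413966 − -0.025106 = -12.646342
step 7→8:
  ẍ = (ẋ'−ẋ)/dt = (0.735348008−0.926611650)/0.021281 = -8.987531
  θ̈ = (θ̇'−θ̇)/dt = (1.529733731−1.392708119)/0.021281 = 6.438871
  sinθ=-0.048456, cosθ=0.998825
  F = (M+m)·ẍ + m·l·cosθ·θ̈ − m·l·sinθ·θ̇² = -13.288406 + 1.373957 − -0.020079 = -11.894370

F_0 = -12.503885 N
F_1 = 1.456716 N
F_2 = 13.635666 N
F_3 = 4.535799 N
F_4 = -7.877790 N
F_5 = -12.963591 N
F_6 = -12.646342 N
F_7 = -11.894370 N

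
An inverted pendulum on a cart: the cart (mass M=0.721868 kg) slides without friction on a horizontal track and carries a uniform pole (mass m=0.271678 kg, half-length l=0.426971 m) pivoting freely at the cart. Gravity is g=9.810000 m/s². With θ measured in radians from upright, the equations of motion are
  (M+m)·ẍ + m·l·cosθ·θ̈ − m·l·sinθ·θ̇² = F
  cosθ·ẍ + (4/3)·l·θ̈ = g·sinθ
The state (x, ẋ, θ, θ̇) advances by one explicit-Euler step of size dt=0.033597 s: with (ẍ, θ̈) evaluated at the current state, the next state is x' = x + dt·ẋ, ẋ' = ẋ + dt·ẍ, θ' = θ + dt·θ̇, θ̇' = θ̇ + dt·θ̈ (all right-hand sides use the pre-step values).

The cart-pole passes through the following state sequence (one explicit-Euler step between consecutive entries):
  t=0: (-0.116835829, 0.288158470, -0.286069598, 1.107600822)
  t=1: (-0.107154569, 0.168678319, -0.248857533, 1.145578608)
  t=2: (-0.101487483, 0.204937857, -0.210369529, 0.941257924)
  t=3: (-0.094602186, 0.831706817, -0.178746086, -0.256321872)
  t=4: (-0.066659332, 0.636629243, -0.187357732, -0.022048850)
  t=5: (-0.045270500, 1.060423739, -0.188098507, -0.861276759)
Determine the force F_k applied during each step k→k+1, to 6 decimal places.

step 0→1:
  ẍ = (ẋ'−ẋ)/dt = (0.168678319−0.288158470)/0.033597 = -3.556274
  θ̈ = (θ̇'−θ̇)/dt = (1.145578608−1.107600822)/0.033597 = 1.130392
  sinθ=-0.282184, cosθ=0.959360
  F = (M+m)·ẍ + m·l·cosθ·θ̈ − m·l·sinθ·θ̇² = -3.533322 + 0.125795 − -0.040156 = -3.367371
step 1→2:
  ẍ = (ẋ'−ẋ)/dt = (0.204937857−0.168678319)/0.033597 = 1.079249
  θ̈ = (θ̇'−θ̇)/dt = (0.941257924−1.145578608)/0.033597 = -6.081516
  sinθ=-0.246297, cosθ=0.969194
  F = (M+m)·ẍ + m·l·cosθ·θ̈ − m·l·sinθ·θ̇² = 1.072284 + -0.683716 − -0.037494 = 0.426062
step 2→3:
  ẍ = (ẋ'−ẋ)/dt = (0.831706817−0.204937857)/0.033597 = 18.655504
  θ̈ = (θ̇'−θ̇)/dt = (-0.256321872−0.941257924)/0.033597 = -35.645438
  sinθ=-0.208821, cosθ=0.977954
  F = (M+m)·ẍ + m·l·cosθ·θ̈ − m·l·sinθ·θ̇² = 18.535101 + -4.043665 − -0.021461 = 14.512897
step 3→4:
  ẍ = (ẋ'−ẋ)/dt = (0.636629243−0.831706817)/0.033597 = -5.806399
  θ̈ = (θ̇'−θ̇)/dt = (-0.022048850−-0.256321872)/0.033597 = 6.973034
  sinθ=-0.177796, cosθ=0.984067
  F = (M+m)·ẍ + m·l·cosθ·θ̈ − m·l·sinθ·θ̇² = -5.768924 + 0.795975 − -0.001355 = -4.971594
step 4→5:
  ẍ = (ẋ'−ẋ)/dt = (1.060423739−0.636629243)/0.033597 = 12.614058
  θ̈ = (θ̇'−θ̇)/dt = (-0.861276759−-0.022048850)/0.033597 = -24.979251
  sinθ=-0.186264, cosθ=0.982500
  F = (M+m)·ẍ + m·l·cosθ·θ̈ − m·l·sinθ·θ̇² = 12.532647 + -2.846851 − -0.000011 = 9.685806

F_0 = -3.367371 N
F_1 = 0.426062 N
F_2 = 14.512897 N
F_3 = -4.971594 N
F_4 = 9.685806 N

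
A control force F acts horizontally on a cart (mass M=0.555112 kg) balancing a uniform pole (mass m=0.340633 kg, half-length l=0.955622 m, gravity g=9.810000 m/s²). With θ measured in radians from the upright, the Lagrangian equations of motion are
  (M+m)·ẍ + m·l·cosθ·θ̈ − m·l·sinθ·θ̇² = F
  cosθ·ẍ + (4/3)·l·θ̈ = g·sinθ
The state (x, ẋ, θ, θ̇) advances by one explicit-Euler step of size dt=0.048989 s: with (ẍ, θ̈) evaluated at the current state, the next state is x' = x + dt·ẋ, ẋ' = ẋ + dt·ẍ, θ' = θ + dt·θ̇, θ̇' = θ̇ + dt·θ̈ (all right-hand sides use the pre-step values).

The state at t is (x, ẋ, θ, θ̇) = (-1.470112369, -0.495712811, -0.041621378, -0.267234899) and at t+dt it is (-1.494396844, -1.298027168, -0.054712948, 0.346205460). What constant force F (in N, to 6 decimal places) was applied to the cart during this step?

ẍ = (ẋ'−ẋ)/dt = (-1.298027168−-0.495712811)/0.048989 = -16.377439
θ̈ = (θ̇'−θ̇)/dt = (0.346205460−-0.267234899)/0.048989 = 12.522002
sinθ=-0.041609, cosθ=0.999134
F = (M+m)·ẍ + m·l·cosθ·θ̈ − m·l·sinθ·θ̇² = -14.670009 + 4.072587 − -0.000967 = -10.596455

F = -10.596455 N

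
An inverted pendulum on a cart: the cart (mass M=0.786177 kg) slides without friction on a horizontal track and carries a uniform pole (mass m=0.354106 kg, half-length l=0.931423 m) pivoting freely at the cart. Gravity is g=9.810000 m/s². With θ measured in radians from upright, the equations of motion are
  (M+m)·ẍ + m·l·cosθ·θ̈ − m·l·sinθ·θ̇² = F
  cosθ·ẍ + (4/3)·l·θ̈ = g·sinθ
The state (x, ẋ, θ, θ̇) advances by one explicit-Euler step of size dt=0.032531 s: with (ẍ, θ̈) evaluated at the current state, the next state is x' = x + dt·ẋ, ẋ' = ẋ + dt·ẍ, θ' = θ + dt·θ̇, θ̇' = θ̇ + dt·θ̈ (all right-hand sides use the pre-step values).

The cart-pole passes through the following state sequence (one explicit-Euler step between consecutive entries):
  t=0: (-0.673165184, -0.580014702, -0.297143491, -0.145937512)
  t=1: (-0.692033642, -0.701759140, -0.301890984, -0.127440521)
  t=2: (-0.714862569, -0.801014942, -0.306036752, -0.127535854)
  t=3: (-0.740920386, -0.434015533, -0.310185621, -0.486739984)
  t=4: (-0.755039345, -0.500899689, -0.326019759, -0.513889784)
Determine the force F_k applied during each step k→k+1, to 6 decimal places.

step 0→1:
  ẍ = (ẋ'−ẋ)/dt = (-0.701759140−-0.580014702)/0.032531 = -3.742413
  θ̈ = (θ̇'−θ̇)/dt = (-0.127440521−-0.145937512)/0.032531 = 0.568596
  sinθ=-0.292790, cosθ=0.956177
  F = (M+m)·ẍ + m·l·cosθ·θ̈ − m·l·sinθ·θ̇² = -4.267410 + 0.179317 − -0.002057 = -4.086036
step 1→2:
  ẍ = (ẋ'−ẋ)/dt = (-0.801014942−-0.701759140)/0.032531 = -3.051114
  θ̈ = (θ̇'−θ̇)/dt = (-0.127535854−-0.127440521)/0.032531 = -0.002931
  sinθ=-0.297326, cosθ=0.954776
  F = (M+m)·ẍ + m·l·cosθ·θ̈ − m·l·sinθ·θ̇² = -3.479134 + -0.000923 − -0.001593 = -3.478464
step 2→3:
  ẍ = (ẋ'−ẋ)/dt = (-0.434015533−-0.801014942)/0.032531 = 11.281529
  θ̈ = (θ̇'−θ̇)/dt = (-0.486739984−-0.127535854)/0.032531 = -11.041902
  sinθ=-0.301282, cosθ=0.953535
  F = (M+m)·ẍ + m·l·cosθ·θ̈ − m·l·sinθ·θ̇² = 12.864135 + -3.472649 − -0.001616 = 9.393103
step 3→4:
  ẍ = (ẋ'−ẋ)/dt = (-0.500899689−-0.434015533)/0.032531 = -2.056013
  θ̈ = (θ̇'−θ̇)/dt = (-0.513889784−-0.486739984)/0.032531 = -0.834582
  sinθ=-0.305235, cosθ=0.952277
  F = (M+m)·ẍ + m·l·cosθ·θ̈ − m·l·sinθ·θ̇² = -2.344437 + -0.262128 − -0.023851 = -2.582713

F_0 = -4.086036 N
F_1 = -3.478464 N
F_2 = 9.393103 N
F_3 = -2.582713 N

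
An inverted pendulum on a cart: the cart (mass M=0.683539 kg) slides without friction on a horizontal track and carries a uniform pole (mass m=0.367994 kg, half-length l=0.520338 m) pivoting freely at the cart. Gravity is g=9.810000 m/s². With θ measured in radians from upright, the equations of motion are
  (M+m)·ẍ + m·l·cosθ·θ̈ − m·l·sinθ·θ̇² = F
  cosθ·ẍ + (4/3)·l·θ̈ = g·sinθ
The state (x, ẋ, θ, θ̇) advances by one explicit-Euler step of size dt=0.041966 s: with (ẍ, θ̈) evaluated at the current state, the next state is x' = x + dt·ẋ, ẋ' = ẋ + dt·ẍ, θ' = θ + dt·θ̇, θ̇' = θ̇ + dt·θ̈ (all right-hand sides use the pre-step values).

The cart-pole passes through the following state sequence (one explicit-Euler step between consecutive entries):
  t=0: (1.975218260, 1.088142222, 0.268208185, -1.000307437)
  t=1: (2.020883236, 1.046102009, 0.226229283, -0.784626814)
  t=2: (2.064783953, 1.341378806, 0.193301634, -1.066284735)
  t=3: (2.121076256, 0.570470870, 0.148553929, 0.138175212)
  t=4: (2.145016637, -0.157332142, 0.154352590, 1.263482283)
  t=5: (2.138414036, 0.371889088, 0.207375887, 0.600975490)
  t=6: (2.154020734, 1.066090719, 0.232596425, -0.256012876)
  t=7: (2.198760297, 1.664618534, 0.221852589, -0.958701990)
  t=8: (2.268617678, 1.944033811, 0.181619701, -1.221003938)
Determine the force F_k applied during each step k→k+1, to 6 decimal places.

F_0 = -0.155250 N
F_1 = 6.119851 N
F_2 = -13.964975 N
F_3 = -13.158976 N
F_4 = 10.226658 N
F_5 = 13.553758 N
F_6 = 11.874419 N
F_7 = 5.795032 N

step 0→1:
  ẍ = (ẋ'−ẋ)/dt = (1.046102009−1.088142222)/0.041966 = -1.001768
  θ̈ = (θ̇'−θ̇)/dt = (-0.784626814−-1.000307437)/0.041966 = 5.139413
  sinθ=0.265004, cosθ=0.964247
  F = (M+m)·ẍ + m·l·cosθ·θ̈ − m·l·sinθ·θ̇² = -1.053393 + 0.948917 − 0.050775 = -0.155250
step 1→2:
  ẍ = (ẋ'−ẋ)/dt = (1.341378806−1.046102009)/0.041966 = 7.036096
  θ̈ = (θ̇'−θ̇)/dt = (-1.066284735−-0.784626814)/0.041966 = -6.711574
  sinθ=0.224304, cosθ=0.974519
  F = (M+m)·ẍ + m·l·cosθ·θ̈ − m·l·sinθ·θ̇² = 7.398687 + -1.252394 − 0.026442 = 6.119851
step 2→3:
  ẍ = (ẋ'−ẋ)/dt = (0.570470870−1.341378806)/0.041966 = -18.369822
  θ̈ = (θ̇'−θ̇)/dt = (0.138175212−-1.066284735)/0.041966 = 28.700852
  sinθ=0.192100, cosθ=0.981375
  F = (M+m)·ẍ + m·l·cosθ·θ̈ − m·l·sinθ·θ̇² = -19.316474 + 5.393320 − 0.041822 = -13.964975
step 3→4:
  ẍ = (ẋ'−ẋ)/dt = (-0.157332142−0.570470870)/0.041966 = -17.342682
  θ̈ = (θ̇'−θ̇)/dt = (1.263482283−0.138175212)/0.041966 = 26.814733
  sinθ=0.148008, cosθ=0.988986
  F = (M+m)·ẍ + m·l·cosθ·θ̈ − m·l·sinθ·θ̇² = -18.236403 + 5.077968 − 0.000541 = -13.158976
step 4→5:
  ẍ = (ẋ'−ẋ)/dt = (0.371889088−-0.157332142)/0.041966 = 12.610714
  θ̈ = (θ̇'−θ̇)/dt = (0.600975490−1.263482283)/0.041966 = -15.786751
  sinθ=0.153740, cosθ=0.988111
  F = (M+m)·ẍ + m·l·cosθ·θ̈ − m·l·sinθ·θ̇² = 13.260582 + -2.986929 − 0.046995 = 10.226658
step 5→6:
  ẍ = (ẋ'−ẋ)/dt = (1.066090719−0.371889088)/0.041966 = 16.542001
  θ̈ = (θ̇'−θ̇)/dt = (-0.256012876−0.600975490)/0.041966 = -20.421016
  sinθ=0.205893, cosθ=0.978575
  F = (M+m)·ẍ + m·l·cosθ·θ̈ − m·l·sinθ·θ̇² = 17.394460 + -3.826463 − 0.014239 = 13.553758
step 6→7:
  ẍ = (ẋ'−ẋ)/dt = (1.664618534−1.066090719)/0.041966 = 14.262208
  θ̈ = (θ̇'−θ̇)/dt = (-0.958701990−-0.256012876)/0.041966 = -16.744248
  sinθ=0.230505, cosθ=0.973071
  F = (M+m)·ẍ + m·l·cosθ·θ̈ − m·l·sinθ·θ̇² = 14.997182 + -3.119870 − 0.002893 = 11.874419
step 7→8:
  ẍ = (ẋ'−ẋ)/dt = (1.944033811−1.664618534)/0.041966 = 6.658135
  θ̈ = (θ̇'−θ̇)/dt = (-1.221003938−-0.958701990)/0.041966 = -6.250344
  sinθ=0.220037, cosθ=0.975491
  F = (M+m)·ẍ + m·l·cosθ·θ̈ − m·l·sinθ·θ̇² = 7.001248 + -1.167491 − 0.038725 = 5.795032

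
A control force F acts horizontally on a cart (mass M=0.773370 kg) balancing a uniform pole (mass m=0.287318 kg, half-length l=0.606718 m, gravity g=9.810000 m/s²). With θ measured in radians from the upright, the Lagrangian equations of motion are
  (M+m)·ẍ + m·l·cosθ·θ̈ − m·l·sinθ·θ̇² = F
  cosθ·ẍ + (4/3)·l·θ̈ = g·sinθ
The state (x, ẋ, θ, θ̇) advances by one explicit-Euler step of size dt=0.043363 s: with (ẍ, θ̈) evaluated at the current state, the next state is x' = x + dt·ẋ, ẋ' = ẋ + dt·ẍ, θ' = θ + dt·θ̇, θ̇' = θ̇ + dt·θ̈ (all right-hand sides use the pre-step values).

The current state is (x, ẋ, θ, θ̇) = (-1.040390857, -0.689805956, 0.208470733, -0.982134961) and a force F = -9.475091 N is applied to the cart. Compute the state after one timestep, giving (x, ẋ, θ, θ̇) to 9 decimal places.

(-1.070302913, -1.190631549, 0.165882415, -0.267607014)

sinθ=0.206963986, cosθ=0.978348562
temp = (F + m·l·θ̇²·sinθ)/(M+m) = (-9.475091 + 0.034800608)/1.060688 = -8.900157626
θ̈ = (g·sinθ − cosθ·temp)/(l·(4/3 − m·cos²θ/(M+m))) = 16.477825487
ẍ = temp − m·l·θ̈·cosθ/(M+m) = -11.549606655
Euler: x'=-1.040390857+0.043363·-0.689805956=-1.070302913, ẋ'=-0.689805956+0.043363·-11.549606655=-1.190631549
       θ'=0.208470733+0.043363·-0.982134961=0.165882415, θ̇'=-0.982134961+0.043363·16.477825487=-0.267607014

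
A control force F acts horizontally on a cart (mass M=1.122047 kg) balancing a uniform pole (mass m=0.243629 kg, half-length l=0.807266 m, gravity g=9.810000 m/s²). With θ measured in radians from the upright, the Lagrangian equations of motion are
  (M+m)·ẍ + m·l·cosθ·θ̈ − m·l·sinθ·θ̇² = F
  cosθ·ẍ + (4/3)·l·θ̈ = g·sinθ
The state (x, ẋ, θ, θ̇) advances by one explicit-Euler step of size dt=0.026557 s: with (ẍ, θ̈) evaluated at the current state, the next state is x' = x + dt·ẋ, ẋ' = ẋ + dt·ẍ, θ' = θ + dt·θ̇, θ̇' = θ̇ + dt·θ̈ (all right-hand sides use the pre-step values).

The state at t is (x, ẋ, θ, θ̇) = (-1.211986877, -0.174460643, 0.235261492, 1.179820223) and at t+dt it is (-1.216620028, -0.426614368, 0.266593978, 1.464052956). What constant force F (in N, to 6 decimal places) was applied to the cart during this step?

ẍ = (ẋ'−ẋ)/dt = (-0.426614368−-0.174460643)/0.026557 = -9.494812
θ̈ = (θ̇'−θ̇)/dt = (1.464052956−1.179820223)/0.026557 = 10.702743
sinθ=0.233097, cosθ=0.972453
F = (M+m)·ẍ + m·l·cosθ·θ̈ − m·l·sinθ·θ̇² = -12.966837 + 2.046961 − 0.063814 = -10.983690

F = -10.983690 N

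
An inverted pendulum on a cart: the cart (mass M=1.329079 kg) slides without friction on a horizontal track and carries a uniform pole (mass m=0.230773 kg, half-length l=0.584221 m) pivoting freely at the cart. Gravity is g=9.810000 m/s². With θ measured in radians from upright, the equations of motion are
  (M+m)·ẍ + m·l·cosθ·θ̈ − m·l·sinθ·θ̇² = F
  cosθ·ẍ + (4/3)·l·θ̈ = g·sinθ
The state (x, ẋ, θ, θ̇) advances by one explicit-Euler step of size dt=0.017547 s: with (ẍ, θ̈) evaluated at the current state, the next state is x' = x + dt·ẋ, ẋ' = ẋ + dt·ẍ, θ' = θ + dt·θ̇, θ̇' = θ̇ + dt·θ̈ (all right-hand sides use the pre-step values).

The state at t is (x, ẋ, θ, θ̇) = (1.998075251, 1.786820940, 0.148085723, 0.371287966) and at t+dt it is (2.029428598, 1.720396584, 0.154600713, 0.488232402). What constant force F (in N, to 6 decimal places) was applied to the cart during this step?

F = -5.018870 N

ẍ = (ẋ'−ẋ)/dt = (1.720396584−1.786820940)/0.017547 = -3.785511
θ̈ = (θ̇'−θ̇)/dt = (0.488232402−0.371287966)/0.017547 = 6.664640
sinθ=0.147545, cosθ=0.989055
F = (M+m)·ẍ + m·l·cosθ·θ̈ − m·l·sinθ·θ̇² = -5.904836 + 0.888709 − 0.002742 = -5.018870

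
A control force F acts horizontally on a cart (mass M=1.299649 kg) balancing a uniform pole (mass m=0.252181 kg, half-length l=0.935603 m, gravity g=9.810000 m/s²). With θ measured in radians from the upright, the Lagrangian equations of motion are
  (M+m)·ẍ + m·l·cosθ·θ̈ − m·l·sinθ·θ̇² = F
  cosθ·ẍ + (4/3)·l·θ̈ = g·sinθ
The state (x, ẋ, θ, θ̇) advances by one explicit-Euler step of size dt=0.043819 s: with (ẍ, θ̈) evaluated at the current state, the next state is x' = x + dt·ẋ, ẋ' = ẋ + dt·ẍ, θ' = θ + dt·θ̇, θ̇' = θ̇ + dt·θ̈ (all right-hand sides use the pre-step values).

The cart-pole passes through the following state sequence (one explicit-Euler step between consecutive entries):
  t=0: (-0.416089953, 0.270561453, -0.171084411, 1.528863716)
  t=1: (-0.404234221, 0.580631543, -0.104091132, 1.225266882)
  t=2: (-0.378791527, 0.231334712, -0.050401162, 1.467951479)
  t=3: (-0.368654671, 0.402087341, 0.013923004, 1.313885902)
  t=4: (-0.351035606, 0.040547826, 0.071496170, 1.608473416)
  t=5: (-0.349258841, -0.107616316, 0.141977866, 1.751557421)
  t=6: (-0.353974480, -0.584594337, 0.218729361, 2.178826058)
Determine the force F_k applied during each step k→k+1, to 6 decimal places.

F_0 = 9.464047 N
F_1 = -11.033734 N
F_2 = 5.244236 N
F_3 = -11.223390 N
F_4 = -4.522311 N
F_5 = -14.716928 N

step 0→1:
  ẍ = (ẋ'−ẋ)/dt = (0.580631543−0.270561453)/0.043819 = 7.076156
  θ̈ = (θ̇'−θ̇)/dt = (1.225266882−1.528863716)/0.043819 = -6.928429
  sinθ=-0.170251, cosθ=0.985401
  F = (M+m)·ẍ + m·l·cosθ·θ̈ − m·l·sinθ·θ̇² = 10.980992 + -1.610837 − -0.093893 = 9.464047
step 1→2:
  ẍ = (ẋ'−ẋ)/dt = (0.231334712−0.580631543)/0.043819 = -7.971356
  θ̈ = (θ̇'−θ̇)/dt = (1.467951479−1.225266882)/0.043819 = 5.538342
  sinθ=-0.103903, cosθ=0.994587
  F = (M+m)·ẍ + m·l·cosθ·θ̈ − m·l·sinθ·θ̇² = -12.370189 + 1.299651 − -0.036804 = -11.033734
step 2→3:
  ẍ = (ẋ'−ẋ)/dt = (0.402087341−0.231334712)/0.043819 = 3.896771
  θ̈ = (θ̇'−θ̇)/dt = (1.313885902−1.467951479)/0.043819 = -3.515954
  sinθ=-0.050380, cosθ=0.998730
  F = (M+m)·ẍ + m·l·cosθ·θ̈ − m·l·sinθ·θ̇² = 6.047127 + -0.828505 − -0.025614 = 5.244236
step 3→4:
  ẍ = (ẋ'−ẋ)/dt = (0.040547826−0.402087341)/0.043819 = -8.250748
  θ̈ = (θ̇'−θ̇)/dt = (1.608473416−1.313885902)/0.043819 = 6.722826
  sinθ=0.013923, cosθ=0.999903
  F = (M+m)·ẍ + m·l·cosθ·θ̈ − m·l·sinθ·θ̇² = -12.803758 + 1.586039 − 0.005671 = -11.223390
step 4→5:
  ẍ = (ẋ'−ẋ)/dt = (-0.107616316−0.040547826)/0.043819 = -3.381276
  θ̈ = (θ̇'−θ̇)/dt = (1.751557421−1.608473416)/0.043819 = 3.265342
  sinθ=0.071435, cosθ=0.997445
  F = (M+m)·ẍ + m·l·cosθ·θ̈ − m·l·sinθ·θ̇² = -5.247166 + 0.768461 − 0.043606 = -4.522311
step 5→6:
  ẍ = (ẋ'−ẋ)/dt = (-0.584594337−-0.107616316)/0.043819 = -10.885187
  θ̈ = (θ̇'−θ̇)/dt = (2.178826058−1.751557421)/0.043819 = 9.750762
  sinθ=0.141501, cosθ=0.989938
  F = (M+m)·ẍ + m·l·cosθ·θ̈ − m·l·sinθ·θ̇² = -16.891960 + 2.277459 − 0.102427 = -14.716928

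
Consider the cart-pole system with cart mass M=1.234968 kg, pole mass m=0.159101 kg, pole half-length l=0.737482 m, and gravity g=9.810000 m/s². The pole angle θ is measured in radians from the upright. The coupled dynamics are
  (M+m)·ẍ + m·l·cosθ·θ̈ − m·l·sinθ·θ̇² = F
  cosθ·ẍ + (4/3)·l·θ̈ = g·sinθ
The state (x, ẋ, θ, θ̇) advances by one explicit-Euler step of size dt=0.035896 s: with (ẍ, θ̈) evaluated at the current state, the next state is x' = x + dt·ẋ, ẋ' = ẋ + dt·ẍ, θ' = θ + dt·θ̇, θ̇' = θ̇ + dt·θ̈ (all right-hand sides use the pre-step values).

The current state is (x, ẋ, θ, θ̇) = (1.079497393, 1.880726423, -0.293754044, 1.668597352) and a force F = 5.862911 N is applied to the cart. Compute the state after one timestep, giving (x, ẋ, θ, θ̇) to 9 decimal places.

(1.147007949, 2.050958394, -0.233858073, 1.399199890)

sinθ=-0.289547491, cosθ=0.957163649
temp = (F + m·l·θ̇²·sinθ)/(M+m) = (5.862911 + -0.094590439)/1.394069 = 4.137758290
θ̈ = (g·sinθ − cosθ·temp)/(l·(4/3 − m·cos²θ/(M+m))) = -7.504943779
ẍ = temp − m·l·θ̈·cosθ/(M+m) = 4.742366032
Euler: x'=1.079497393+0.035896·1.880726423=1.147007949, ẋ'=1.880726423+0.035896·4.742366032=2.050958394
       θ'=-0.293754044+0.035896·1.668597352=-0.233858073, θ̇'=1.668597352+0.035896·-7.504943779=1.399199890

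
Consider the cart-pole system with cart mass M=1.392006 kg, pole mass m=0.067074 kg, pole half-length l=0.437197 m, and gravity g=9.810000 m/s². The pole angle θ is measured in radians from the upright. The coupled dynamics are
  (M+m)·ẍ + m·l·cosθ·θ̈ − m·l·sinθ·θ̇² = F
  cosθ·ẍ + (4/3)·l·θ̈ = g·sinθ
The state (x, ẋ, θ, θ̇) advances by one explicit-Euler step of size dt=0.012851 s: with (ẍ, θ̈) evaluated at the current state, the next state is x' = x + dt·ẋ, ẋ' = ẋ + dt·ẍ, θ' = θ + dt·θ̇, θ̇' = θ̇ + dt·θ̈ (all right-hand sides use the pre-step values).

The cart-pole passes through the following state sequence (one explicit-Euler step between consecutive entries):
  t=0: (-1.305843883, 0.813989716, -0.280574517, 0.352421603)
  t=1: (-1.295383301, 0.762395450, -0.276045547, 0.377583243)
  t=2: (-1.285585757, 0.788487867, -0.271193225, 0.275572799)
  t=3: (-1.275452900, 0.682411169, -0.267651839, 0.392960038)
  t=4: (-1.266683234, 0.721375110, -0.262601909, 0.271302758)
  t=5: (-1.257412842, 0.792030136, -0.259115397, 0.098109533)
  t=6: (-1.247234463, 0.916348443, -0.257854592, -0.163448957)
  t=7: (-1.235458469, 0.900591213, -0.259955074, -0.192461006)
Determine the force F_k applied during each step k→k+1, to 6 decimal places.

step 0→1:
  ẍ = (ẋ'−ẋ)/dt = (0.762395450−0.813989716)/0.012851 = -4.014806
  θ̈ = (θ̇'−θ̇)/dt = (0.377583243−0.352421603)/0.012851 = 1.957952
  sinθ=-0.276908, cosθ=0.960897
  F = (M+m)·ẍ + m·l·cosθ·θ̈ − m·l·sinθ·θ̇² = -5.857922 + 0.055171 − -0.001009 = -5.801743
step 1→2:
  ẍ = (ẋ'−ẋ)/dt = (0.788487867−0.762395450)/0.012851 = 2.030380
  θ̈ = (θ̇'−θ̇)/dt = (0.275572799−0.377583243)/0.012851 = -7.937938
  sinθ=-0.272553, cosθ=0.962141
  F = (M+m)·ẍ + m·l·cosθ·θ̈ − m·l·sinθ·θ̇² = 2.962487 + -0.223964 − -0.001139 = 2.739663
step 2→3:
  ẍ = (ẋ'−ẋ)/dt = (0.682411169−0.788487867)/0.012851 = -8.254354
  θ̈ = (θ̇'−θ̇)/dt = (0.392960038−0.275572799)/0.012851 = 9.134483
  sinθ=-0.267881, cosθ=0.963452
  F = (M+m)·ẍ + m·l·cosθ·θ̈ − m·l·sinθ·θ̇² = -12.043762 + 0.258075 − -0.000597 = -11.785091
step 3→4:
  ẍ = (ẋ'−ẋ)/dt = (0.721375110−0.682411169)/0.012851 = 3.031977
  θ̈ = (θ̇'−θ̇)/dt = (0.271302758−0.392960038)/0.012851 = -9.466756
  sinθ=-0.264468, cosθ=0.964395
  F = (M+m)·ẍ + m·l·cosθ·θ̈ − m·l·sinθ·θ̇² = 4.423897 + -0.267724 − -0.001198 = 4.157371
step 4→5:
  ẍ = (ẋ'−ẋ)/dt = (0.792030136−0.721375110)/0.012851 = 5.498018
  θ̈ = (θ̇'−θ̇)/dt = (0.098109533−0.271302758)/0.012851 = -13.477023
  sinθ=-0.259594, cosθ=0.965718
  F = (M+m)·ẍ + m·l·cosθ·θ̈ − m·l·sinθ·θ̇² = 8.022048 + -0.381659 − -0.000560 = 7.640949
step 5→6:
  ẍ = (ẋ'−ẋ)/dt = (0.916348443−0.792030136)/0.012851 = 9.673824
  θ̈ = (θ̇'−θ̇)/dt = (-0.163448957−0.098109533)/0.012851 = -20.353162
  sinθ=-0.256226, cosθ=0.966617
  F = (M+m)·ẍ + m·l·cosθ·θ̈ − m·l·sinθ·θ̇² = 14.114882 + -0.576923 − -0.000072 = 13.538032
step 6→7:
  ẍ = (ẋ'−ẋ)/dt = (0.900591213−0.916348443)/0.012851 = -1.226148
  θ̈ = (θ̇'−θ̇)/dt = (-0.192461006−-0.163448957)/0.012851 = -2.257571
  sinθ=-0.255007, cosθ=0.966939
  F = (M+m)·ẍ + m·l·cosθ·θ̈ − m·l·sinθ·θ̇² = -1.789048 + -0.064014 − -0.000200 = -1.852862

F_0 = -5.801743 N
F_1 = 2.739663 N
F_2 = -11.785091 N
F_3 = 4.157371 N
F_4 = 7.640949 N
F_5 = 13.538032 N
F_6 = -1.852862 N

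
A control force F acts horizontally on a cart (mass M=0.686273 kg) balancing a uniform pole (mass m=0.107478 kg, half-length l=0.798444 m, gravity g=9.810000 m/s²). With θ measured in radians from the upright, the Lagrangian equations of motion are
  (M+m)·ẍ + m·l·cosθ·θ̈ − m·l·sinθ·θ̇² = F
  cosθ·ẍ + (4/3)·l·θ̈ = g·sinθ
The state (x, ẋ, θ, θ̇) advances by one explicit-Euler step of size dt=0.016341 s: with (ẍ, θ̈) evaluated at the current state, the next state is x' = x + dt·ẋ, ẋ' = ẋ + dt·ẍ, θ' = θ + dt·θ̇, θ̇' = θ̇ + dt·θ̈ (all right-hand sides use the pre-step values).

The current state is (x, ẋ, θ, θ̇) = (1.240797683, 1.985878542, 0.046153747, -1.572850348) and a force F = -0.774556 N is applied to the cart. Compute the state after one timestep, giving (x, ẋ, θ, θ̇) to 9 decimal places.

(1.273248924, 1.967524054, 0.020451799, -1.548680524)

sinθ=0.046137363, cosθ=0.998935105
temp = (F + m·l·θ̇²·sinθ)/(M+m) = (-0.774556 + 0.009794711)/0.793751 = -0.963477576
θ̈ = (g·sinθ − cosθ·temp)/(l·(4/3 − m·cos²θ/(M+m))) = 1.479090901
ẍ = temp − m·l·θ̈·cosθ/(M+m) = -1.123216919
Euler: x'=1.240797683+0.016341·1.985878542=1.273248924, ẋ'=1.985878542+0.016341·-1.123216919=1.967524054
       θ'=0.046153747+0.016341·-1.572850348=0.020451799, θ̇'=-1.572850348+0.016341·1.479090901=-1.548680524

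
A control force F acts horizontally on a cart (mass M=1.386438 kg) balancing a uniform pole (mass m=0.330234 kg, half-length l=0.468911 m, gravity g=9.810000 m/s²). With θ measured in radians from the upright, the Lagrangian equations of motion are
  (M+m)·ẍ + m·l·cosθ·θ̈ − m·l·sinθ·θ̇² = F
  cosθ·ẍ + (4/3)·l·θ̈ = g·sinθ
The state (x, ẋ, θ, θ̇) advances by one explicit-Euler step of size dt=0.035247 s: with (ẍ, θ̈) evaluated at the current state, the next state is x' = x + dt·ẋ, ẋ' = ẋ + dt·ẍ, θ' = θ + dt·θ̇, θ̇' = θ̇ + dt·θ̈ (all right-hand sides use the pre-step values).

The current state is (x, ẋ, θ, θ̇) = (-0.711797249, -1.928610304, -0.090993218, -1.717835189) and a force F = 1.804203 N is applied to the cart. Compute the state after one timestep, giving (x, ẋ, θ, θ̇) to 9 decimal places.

sinθ=-0.090867703, cosθ=0.995862973
temp = (F + m·l·θ̇²·sinθ)/(M+m) = (1.804203 + -0.041522620)/1.716672 = 1.026800915
θ̈ = (g·sinθ − cosθ·temp)/(l·(4/3 − m·cos²θ/(M+m))) = -3.572459063
ẍ = temp − m·l·θ̈·cosθ/(M+m) = 1.347717179
Euler: x'=-0.711797249+0.035247·-1.928610304=-0.779774976, ẋ'=-1.928610304+0.035247·1.347717179=-1.881107317
       θ'=-0.090993218+0.035247·-1.717835189=-0.151541755, θ̇'=-1.717835189+0.035247·-3.572459063=-1.843753654

(-0.779774976, -1.881107317, -0.151541755, -1.843753654)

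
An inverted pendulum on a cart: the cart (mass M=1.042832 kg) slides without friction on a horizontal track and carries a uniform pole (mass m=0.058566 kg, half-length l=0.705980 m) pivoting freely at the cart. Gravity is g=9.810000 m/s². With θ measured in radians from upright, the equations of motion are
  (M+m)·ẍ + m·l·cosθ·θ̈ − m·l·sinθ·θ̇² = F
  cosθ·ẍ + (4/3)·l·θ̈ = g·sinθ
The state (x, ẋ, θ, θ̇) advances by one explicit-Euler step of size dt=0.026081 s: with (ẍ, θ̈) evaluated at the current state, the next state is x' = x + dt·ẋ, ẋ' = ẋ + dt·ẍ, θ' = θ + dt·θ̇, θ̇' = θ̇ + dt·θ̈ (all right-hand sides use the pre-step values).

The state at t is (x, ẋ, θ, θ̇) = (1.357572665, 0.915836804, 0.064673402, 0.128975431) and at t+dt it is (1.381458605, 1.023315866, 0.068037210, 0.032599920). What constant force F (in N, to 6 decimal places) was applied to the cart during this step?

F = 4.386320 N

ẍ = (ẋ'−ẋ)/dt = (1.023315866−0.915836804)/0.026081 = 4.120972
θ̈ = (θ̇'−θ̇)/dt = (0.032599920−0.128975431)/0.026081 = -3.695238
sinθ=0.064628, cosθ=0.997909
F = (M+m)·ẍ + m·l·cosθ·θ̈ − m·l·sinθ·θ̇² = 4.538830 + -0.152465 − 0.000044 = 4.386320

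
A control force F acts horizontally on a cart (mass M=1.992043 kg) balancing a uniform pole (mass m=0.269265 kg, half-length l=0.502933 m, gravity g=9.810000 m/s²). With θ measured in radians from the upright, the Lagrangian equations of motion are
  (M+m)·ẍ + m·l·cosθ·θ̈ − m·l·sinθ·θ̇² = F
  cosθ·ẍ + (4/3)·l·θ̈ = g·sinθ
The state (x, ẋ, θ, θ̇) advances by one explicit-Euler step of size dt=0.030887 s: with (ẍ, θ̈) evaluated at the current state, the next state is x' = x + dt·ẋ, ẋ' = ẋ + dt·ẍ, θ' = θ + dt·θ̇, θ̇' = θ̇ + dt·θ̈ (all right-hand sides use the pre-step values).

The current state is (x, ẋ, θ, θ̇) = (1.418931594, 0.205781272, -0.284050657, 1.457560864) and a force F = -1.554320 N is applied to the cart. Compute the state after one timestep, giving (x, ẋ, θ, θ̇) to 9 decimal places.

(1.425287560, 0.189379487, -0.239030975, 1.354410198)

sinθ=-0.280246277, cosθ=0.959928135
temp = (F + m·l·θ̇²·sinθ)/(M+m) = (-1.554320 + -0.080627517)/2.261308 = -0.723009655
θ̈ = (g·sinθ − cosθ·temp)/(l·(4/3 − m·cos²θ/(M+m))) = -3.339614283
ẍ = temp − m·l·θ̈·cosθ/(M+m) = -0.531025516
Euler: x'=1.418931594+0.030887·0.205781272=1.425287560, ẋ'=0.205781272+0.030887·-0.531025516=0.189379487
       θ'=-0.284050657+0.030887·1.457560864=-0.239030975, θ̇'=1.457560864+0.030887·-3.339614283=1.354410198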